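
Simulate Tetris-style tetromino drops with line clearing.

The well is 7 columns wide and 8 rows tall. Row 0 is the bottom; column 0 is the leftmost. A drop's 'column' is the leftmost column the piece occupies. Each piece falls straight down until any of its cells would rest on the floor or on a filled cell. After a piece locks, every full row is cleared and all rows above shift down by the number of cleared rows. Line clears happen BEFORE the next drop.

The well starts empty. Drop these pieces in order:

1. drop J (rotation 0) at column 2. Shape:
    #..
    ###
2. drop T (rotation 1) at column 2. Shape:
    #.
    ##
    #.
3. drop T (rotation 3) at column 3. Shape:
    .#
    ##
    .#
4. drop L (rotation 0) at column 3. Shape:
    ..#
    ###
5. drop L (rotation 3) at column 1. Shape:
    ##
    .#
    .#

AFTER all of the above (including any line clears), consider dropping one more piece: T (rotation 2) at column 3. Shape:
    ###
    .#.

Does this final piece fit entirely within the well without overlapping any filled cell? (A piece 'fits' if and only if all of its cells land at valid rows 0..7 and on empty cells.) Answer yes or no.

Answer: no

Derivation:
Drop 1: J rot0 at col 2 lands with bottom-row=0; cleared 0 line(s) (total 0); column heights now [0 0 2 1 1 0 0], max=2
Drop 2: T rot1 at col 2 lands with bottom-row=2; cleared 0 line(s) (total 0); column heights now [0 0 5 4 1 0 0], max=5
Drop 3: T rot3 at col 3 lands with bottom-row=3; cleared 0 line(s) (total 0); column heights now [0 0 5 5 6 0 0], max=6
Drop 4: L rot0 at col 3 lands with bottom-row=6; cleared 0 line(s) (total 0); column heights now [0 0 5 7 7 8 0], max=8
Drop 5: L rot3 at col 1 lands with bottom-row=5; cleared 0 line(s) (total 0); column heights now [0 8 8 7 7 8 0], max=8
Test piece T rot2 at col 3 (width 3): heights before test = [0 8 8 7 7 8 0]; fits = False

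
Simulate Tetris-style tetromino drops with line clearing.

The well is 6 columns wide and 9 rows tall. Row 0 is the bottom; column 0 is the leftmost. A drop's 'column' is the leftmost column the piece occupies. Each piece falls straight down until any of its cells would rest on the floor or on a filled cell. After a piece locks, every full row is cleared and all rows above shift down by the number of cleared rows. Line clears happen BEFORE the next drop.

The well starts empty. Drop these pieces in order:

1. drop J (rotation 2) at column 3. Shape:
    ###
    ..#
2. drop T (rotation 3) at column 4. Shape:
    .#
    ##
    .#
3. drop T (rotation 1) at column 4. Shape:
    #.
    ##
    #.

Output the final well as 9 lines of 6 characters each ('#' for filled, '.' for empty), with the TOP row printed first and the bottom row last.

Drop 1: J rot2 at col 3 lands with bottom-row=0; cleared 0 line(s) (total 0); column heights now [0 0 0 2 2 2], max=2
Drop 2: T rot3 at col 4 lands with bottom-row=2; cleared 0 line(s) (total 0); column heights now [0 0 0 2 4 5], max=5
Drop 3: T rot1 at col 4 lands with bottom-row=4; cleared 0 line(s) (total 0); column heights now [0 0 0 2 7 6], max=7

Answer: ......
......
....#.
....##
....##
....##
.....#
...###
.....#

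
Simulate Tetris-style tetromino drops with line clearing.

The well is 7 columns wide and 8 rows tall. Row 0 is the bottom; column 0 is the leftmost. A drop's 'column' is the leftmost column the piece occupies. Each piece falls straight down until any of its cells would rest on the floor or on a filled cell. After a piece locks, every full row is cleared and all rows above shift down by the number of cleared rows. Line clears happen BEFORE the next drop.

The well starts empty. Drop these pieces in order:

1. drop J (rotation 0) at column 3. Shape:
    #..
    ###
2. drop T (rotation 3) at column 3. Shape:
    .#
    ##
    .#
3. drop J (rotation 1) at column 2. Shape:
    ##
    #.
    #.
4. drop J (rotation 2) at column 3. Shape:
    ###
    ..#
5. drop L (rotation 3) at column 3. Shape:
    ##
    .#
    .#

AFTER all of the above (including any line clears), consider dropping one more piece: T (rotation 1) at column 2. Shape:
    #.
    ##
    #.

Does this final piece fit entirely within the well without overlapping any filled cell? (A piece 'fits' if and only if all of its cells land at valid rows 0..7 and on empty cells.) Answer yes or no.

Answer: no

Derivation:
Drop 1: J rot0 at col 3 lands with bottom-row=0; cleared 0 line(s) (total 0); column heights now [0 0 0 2 1 1 0], max=2
Drop 2: T rot3 at col 3 lands with bottom-row=1; cleared 0 line(s) (total 0); column heights now [0 0 0 3 4 1 0], max=4
Drop 3: J rot1 at col 2 lands with bottom-row=1; cleared 0 line(s) (total 0); column heights now [0 0 4 4 4 1 0], max=4
Drop 4: J rot2 at col 3 lands with bottom-row=3; cleared 0 line(s) (total 0); column heights now [0 0 4 5 5 5 0], max=5
Drop 5: L rot3 at col 3 lands with bottom-row=5; cleared 0 line(s) (total 0); column heights now [0 0 4 8 8 5 0], max=8
Test piece T rot1 at col 2 (width 2): heights before test = [0 0 4 8 8 5 0]; fits = False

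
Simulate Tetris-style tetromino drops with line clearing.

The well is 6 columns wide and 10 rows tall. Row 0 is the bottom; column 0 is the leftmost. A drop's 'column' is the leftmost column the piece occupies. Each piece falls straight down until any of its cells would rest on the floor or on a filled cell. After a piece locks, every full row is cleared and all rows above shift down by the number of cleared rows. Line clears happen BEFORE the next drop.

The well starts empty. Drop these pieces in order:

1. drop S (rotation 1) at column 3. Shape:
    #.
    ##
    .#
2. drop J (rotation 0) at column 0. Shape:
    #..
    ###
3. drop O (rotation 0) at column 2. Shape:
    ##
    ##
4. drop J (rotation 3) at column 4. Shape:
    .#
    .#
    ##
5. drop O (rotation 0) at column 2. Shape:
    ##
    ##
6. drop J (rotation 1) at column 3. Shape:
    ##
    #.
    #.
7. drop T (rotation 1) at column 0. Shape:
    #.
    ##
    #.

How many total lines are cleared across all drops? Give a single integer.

Drop 1: S rot1 at col 3 lands with bottom-row=0; cleared 0 line(s) (total 0); column heights now [0 0 0 3 2 0], max=3
Drop 2: J rot0 at col 0 lands with bottom-row=0; cleared 0 line(s) (total 0); column heights now [2 1 1 3 2 0], max=3
Drop 3: O rot0 at col 2 lands with bottom-row=3; cleared 0 line(s) (total 0); column heights now [2 1 5 5 2 0], max=5
Drop 4: J rot3 at col 4 lands with bottom-row=2; cleared 0 line(s) (total 0); column heights now [2 1 5 5 3 5], max=5
Drop 5: O rot0 at col 2 lands with bottom-row=5; cleared 0 line(s) (total 0); column heights now [2 1 7 7 3 5], max=7
Drop 6: J rot1 at col 3 lands with bottom-row=7; cleared 0 line(s) (total 0); column heights now [2 1 7 10 10 5], max=10
Drop 7: T rot1 at col 0 lands with bottom-row=2; cleared 0 line(s) (total 0); column heights now [5 4 7 10 10 5], max=10

Answer: 0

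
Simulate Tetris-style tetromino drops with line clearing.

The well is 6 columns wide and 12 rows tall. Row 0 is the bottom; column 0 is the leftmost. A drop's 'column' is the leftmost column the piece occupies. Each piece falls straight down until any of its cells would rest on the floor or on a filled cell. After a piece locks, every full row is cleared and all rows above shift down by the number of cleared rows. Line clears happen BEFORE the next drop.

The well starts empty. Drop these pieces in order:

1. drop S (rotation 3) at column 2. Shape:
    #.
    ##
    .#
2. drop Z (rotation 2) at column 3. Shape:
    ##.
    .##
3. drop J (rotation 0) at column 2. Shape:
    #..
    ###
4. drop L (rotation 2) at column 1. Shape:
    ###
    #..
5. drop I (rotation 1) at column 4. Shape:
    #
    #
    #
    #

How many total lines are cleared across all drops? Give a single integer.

Answer: 0

Derivation:
Drop 1: S rot3 at col 2 lands with bottom-row=0; cleared 0 line(s) (total 0); column heights now [0 0 3 2 0 0], max=3
Drop 2: Z rot2 at col 3 lands with bottom-row=1; cleared 0 line(s) (total 0); column heights now [0 0 3 3 3 2], max=3
Drop 3: J rot0 at col 2 lands with bottom-row=3; cleared 0 line(s) (total 0); column heights now [0 0 5 4 4 2], max=5
Drop 4: L rot2 at col 1 lands with bottom-row=4; cleared 0 line(s) (total 0); column heights now [0 6 6 6 4 2], max=6
Drop 5: I rot1 at col 4 lands with bottom-row=4; cleared 0 line(s) (total 0); column heights now [0 6 6 6 8 2], max=8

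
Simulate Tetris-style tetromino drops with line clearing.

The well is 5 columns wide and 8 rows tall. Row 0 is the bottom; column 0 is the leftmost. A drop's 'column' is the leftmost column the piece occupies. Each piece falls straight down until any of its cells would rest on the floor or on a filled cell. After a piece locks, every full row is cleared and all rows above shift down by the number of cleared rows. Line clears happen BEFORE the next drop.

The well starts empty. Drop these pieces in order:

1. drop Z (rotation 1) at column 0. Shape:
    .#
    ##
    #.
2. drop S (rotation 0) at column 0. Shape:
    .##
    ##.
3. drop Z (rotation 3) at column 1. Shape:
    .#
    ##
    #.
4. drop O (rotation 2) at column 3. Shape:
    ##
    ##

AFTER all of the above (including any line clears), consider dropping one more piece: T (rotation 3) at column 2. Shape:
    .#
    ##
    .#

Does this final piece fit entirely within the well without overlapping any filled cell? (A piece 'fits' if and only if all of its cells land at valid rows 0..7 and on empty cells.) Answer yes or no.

Drop 1: Z rot1 at col 0 lands with bottom-row=0; cleared 0 line(s) (total 0); column heights now [2 3 0 0 0], max=3
Drop 2: S rot0 at col 0 lands with bottom-row=3; cleared 0 line(s) (total 0); column heights now [4 5 5 0 0], max=5
Drop 3: Z rot3 at col 1 lands with bottom-row=5; cleared 0 line(s) (total 0); column heights now [4 7 8 0 0], max=8
Drop 4: O rot2 at col 3 lands with bottom-row=0; cleared 0 line(s) (total 0); column heights now [4 7 8 2 2], max=8
Test piece T rot3 at col 2 (width 2): heights before test = [4 7 8 2 2]; fits = False

Answer: no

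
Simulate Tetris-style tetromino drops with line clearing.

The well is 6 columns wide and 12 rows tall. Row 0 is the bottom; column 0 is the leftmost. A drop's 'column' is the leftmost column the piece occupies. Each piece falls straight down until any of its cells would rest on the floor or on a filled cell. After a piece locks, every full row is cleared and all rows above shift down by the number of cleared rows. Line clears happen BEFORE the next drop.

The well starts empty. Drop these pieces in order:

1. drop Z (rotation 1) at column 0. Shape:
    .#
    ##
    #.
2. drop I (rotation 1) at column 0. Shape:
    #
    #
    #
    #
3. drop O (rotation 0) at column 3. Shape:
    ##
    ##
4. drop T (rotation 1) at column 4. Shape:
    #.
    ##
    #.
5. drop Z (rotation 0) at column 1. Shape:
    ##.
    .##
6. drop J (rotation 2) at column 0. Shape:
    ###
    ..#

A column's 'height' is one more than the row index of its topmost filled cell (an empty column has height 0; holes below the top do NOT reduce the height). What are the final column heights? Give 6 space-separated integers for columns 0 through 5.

Answer: 7 7 7 3 5 4

Derivation:
Drop 1: Z rot1 at col 0 lands with bottom-row=0; cleared 0 line(s) (total 0); column heights now [2 3 0 0 0 0], max=3
Drop 2: I rot1 at col 0 lands with bottom-row=2; cleared 0 line(s) (total 0); column heights now [6 3 0 0 0 0], max=6
Drop 3: O rot0 at col 3 lands with bottom-row=0; cleared 0 line(s) (total 0); column heights now [6 3 0 2 2 0], max=6
Drop 4: T rot1 at col 4 lands with bottom-row=2; cleared 0 line(s) (total 0); column heights now [6 3 0 2 5 4], max=6
Drop 5: Z rot0 at col 1 lands with bottom-row=2; cleared 0 line(s) (total 0); column heights now [6 4 4 3 5 4], max=6
Drop 6: J rot2 at col 0 lands with bottom-row=5; cleared 0 line(s) (total 0); column heights now [7 7 7 3 5 4], max=7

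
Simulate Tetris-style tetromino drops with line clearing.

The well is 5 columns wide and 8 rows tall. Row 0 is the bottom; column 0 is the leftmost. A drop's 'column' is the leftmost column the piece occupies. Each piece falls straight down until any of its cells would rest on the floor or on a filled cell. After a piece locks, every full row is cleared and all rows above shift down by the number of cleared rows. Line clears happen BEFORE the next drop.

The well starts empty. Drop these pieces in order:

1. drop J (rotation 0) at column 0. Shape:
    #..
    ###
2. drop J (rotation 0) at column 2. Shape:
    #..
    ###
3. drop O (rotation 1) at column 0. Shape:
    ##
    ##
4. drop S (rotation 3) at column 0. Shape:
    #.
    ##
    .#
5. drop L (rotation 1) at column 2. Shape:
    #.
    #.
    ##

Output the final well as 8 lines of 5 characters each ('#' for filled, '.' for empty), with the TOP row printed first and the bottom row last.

Answer: .....
#....
###..
.##..
####.
###..
#.###
###..

Derivation:
Drop 1: J rot0 at col 0 lands with bottom-row=0; cleared 0 line(s) (total 0); column heights now [2 1 1 0 0], max=2
Drop 2: J rot0 at col 2 lands with bottom-row=1; cleared 0 line(s) (total 0); column heights now [2 1 3 2 2], max=3
Drop 3: O rot1 at col 0 lands with bottom-row=2; cleared 0 line(s) (total 0); column heights now [4 4 3 2 2], max=4
Drop 4: S rot3 at col 0 lands with bottom-row=4; cleared 0 line(s) (total 0); column heights now [7 6 3 2 2], max=7
Drop 5: L rot1 at col 2 lands with bottom-row=3; cleared 0 line(s) (total 0); column heights now [7 6 6 4 2], max=7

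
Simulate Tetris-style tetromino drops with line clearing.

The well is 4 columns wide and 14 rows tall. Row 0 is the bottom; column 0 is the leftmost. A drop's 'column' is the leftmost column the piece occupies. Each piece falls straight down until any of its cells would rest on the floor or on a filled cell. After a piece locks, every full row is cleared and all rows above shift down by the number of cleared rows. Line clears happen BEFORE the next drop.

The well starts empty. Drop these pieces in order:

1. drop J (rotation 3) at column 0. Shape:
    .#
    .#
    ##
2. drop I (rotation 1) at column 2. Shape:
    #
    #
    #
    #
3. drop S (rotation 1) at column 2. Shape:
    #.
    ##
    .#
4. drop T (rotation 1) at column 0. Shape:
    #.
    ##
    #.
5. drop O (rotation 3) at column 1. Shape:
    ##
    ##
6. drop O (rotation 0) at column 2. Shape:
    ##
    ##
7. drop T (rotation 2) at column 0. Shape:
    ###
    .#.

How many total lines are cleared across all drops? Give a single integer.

Drop 1: J rot3 at col 0 lands with bottom-row=0; cleared 0 line(s) (total 0); column heights now [1 3 0 0], max=3
Drop 2: I rot1 at col 2 lands with bottom-row=0; cleared 0 line(s) (total 0); column heights now [1 3 4 0], max=4
Drop 3: S rot1 at col 2 lands with bottom-row=3; cleared 0 line(s) (total 0); column heights now [1 3 6 5], max=6
Drop 4: T rot1 at col 0 lands with bottom-row=2; cleared 1 line(s) (total 1); column heights now [4 3 5 4], max=5
Drop 5: O rot3 at col 1 lands with bottom-row=5; cleared 0 line(s) (total 1); column heights now [4 7 7 4], max=7
Drop 6: O rot0 at col 2 lands with bottom-row=7; cleared 0 line(s) (total 1); column heights now [4 7 9 9], max=9
Drop 7: T rot2 at col 0 lands with bottom-row=8; cleared 0 line(s) (total 1); column heights now [10 10 10 9], max=10

Answer: 1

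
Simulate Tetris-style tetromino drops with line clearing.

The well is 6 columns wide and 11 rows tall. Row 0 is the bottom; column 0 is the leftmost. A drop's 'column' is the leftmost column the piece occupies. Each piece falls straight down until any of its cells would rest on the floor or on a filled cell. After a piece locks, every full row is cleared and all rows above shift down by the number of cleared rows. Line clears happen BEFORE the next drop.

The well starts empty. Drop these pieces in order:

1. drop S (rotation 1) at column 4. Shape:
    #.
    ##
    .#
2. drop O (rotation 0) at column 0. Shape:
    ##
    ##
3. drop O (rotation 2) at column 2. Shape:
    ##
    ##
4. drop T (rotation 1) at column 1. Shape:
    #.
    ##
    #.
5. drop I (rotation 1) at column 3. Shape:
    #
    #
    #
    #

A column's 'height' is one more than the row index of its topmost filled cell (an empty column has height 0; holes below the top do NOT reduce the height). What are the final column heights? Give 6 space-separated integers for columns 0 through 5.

Drop 1: S rot1 at col 4 lands with bottom-row=0; cleared 0 line(s) (total 0); column heights now [0 0 0 0 3 2], max=3
Drop 2: O rot0 at col 0 lands with bottom-row=0; cleared 0 line(s) (total 0); column heights now [2 2 0 0 3 2], max=3
Drop 3: O rot2 at col 2 lands with bottom-row=0; cleared 1 line(s) (total 1); column heights now [1 1 1 1 2 1], max=2
Drop 4: T rot1 at col 1 lands with bottom-row=1; cleared 0 line(s) (total 1); column heights now [1 4 3 1 2 1], max=4
Drop 5: I rot1 at col 3 lands with bottom-row=1; cleared 0 line(s) (total 1); column heights now [1 4 3 5 2 1], max=5

Answer: 1 4 3 5 2 1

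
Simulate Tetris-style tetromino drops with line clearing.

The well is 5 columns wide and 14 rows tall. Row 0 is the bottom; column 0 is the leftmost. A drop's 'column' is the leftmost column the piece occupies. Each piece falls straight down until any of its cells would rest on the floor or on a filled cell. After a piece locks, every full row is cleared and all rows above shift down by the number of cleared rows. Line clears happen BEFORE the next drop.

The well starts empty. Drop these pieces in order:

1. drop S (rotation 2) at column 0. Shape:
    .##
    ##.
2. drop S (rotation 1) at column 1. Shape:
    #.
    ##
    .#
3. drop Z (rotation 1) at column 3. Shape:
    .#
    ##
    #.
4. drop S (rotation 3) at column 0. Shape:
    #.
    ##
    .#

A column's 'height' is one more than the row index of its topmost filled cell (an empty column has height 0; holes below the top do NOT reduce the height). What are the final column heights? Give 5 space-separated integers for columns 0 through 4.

Drop 1: S rot2 at col 0 lands with bottom-row=0; cleared 0 line(s) (total 0); column heights now [1 2 2 0 0], max=2
Drop 2: S rot1 at col 1 lands with bottom-row=2; cleared 0 line(s) (total 0); column heights now [1 5 4 0 0], max=5
Drop 3: Z rot1 at col 3 lands with bottom-row=0; cleared 0 line(s) (total 0); column heights now [1 5 4 2 3], max=5
Drop 4: S rot3 at col 0 lands with bottom-row=5; cleared 0 line(s) (total 0); column heights now [8 7 4 2 3], max=8

Answer: 8 7 4 2 3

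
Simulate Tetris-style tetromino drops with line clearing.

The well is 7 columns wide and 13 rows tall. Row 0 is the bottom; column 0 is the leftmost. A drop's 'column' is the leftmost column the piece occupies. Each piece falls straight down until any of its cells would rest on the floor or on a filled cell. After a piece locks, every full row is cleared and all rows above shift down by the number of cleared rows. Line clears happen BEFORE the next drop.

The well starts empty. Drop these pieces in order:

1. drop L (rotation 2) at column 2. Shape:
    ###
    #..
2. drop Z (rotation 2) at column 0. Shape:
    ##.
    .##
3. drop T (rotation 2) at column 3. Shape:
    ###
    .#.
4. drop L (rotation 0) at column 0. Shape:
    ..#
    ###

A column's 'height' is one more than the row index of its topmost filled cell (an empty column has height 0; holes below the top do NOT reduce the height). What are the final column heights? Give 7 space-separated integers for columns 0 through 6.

Answer: 5 5 6 4 4 4 0

Derivation:
Drop 1: L rot2 at col 2 lands with bottom-row=0; cleared 0 line(s) (total 0); column heights now [0 0 2 2 2 0 0], max=2
Drop 2: Z rot2 at col 0 lands with bottom-row=2; cleared 0 line(s) (total 0); column heights now [4 4 3 2 2 0 0], max=4
Drop 3: T rot2 at col 3 lands with bottom-row=2; cleared 0 line(s) (total 0); column heights now [4 4 3 4 4 4 0], max=4
Drop 4: L rot0 at col 0 lands with bottom-row=4; cleared 0 line(s) (total 0); column heights now [5 5 6 4 4 4 0], max=6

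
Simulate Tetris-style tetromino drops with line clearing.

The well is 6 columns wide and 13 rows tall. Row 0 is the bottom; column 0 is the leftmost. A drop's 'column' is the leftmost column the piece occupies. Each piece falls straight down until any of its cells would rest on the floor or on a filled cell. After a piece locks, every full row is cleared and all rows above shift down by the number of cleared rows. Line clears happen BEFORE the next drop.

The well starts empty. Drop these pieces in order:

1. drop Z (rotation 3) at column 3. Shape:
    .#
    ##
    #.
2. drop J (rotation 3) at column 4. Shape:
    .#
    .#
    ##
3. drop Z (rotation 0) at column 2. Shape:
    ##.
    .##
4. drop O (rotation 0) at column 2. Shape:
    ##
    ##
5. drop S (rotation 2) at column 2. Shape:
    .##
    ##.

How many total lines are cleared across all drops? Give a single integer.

Answer: 0

Derivation:
Drop 1: Z rot3 at col 3 lands with bottom-row=0; cleared 0 line(s) (total 0); column heights now [0 0 0 2 3 0], max=3
Drop 2: J rot3 at col 4 lands with bottom-row=3; cleared 0 line(s) (total 0); column heights now [0 0 0 2 4 6], max=6
Drop 3: Z rot0 at col 2 lands with bottom-row=4; cleared 0 line(s) (total 0); column heights now [0 0 6 6 5 6], max=6
Drop 4: O rot0 at col 2 lands with bottom-row=6; cleared 0 line(s) (total 0); column heights now [0 0 8 8 5 6], max=8
Drop 5: S rot2 at col 2 lands with bottom-row=8; cleared 0 line(s) (total 0); column heights now [0 0 9 10 10 6], max=10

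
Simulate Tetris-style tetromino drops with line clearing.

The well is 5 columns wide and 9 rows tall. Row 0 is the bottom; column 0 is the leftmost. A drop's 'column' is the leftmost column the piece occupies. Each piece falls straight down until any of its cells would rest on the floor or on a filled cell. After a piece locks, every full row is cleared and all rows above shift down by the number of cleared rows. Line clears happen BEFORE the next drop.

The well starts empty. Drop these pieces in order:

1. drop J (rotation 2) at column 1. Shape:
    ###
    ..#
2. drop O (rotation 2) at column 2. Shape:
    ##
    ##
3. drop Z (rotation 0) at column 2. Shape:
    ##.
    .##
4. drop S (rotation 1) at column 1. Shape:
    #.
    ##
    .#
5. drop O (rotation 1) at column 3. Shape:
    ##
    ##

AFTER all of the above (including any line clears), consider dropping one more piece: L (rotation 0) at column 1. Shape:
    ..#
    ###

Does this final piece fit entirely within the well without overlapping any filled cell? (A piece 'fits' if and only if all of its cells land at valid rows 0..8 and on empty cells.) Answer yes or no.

Drop 1: J rot2 at col 1 lands with bottom-row=0; cleared 0 line(s) (total 0); column heights now [0 2 2 2 0], max=2
Drop 2: O rot2 at col 2 lands with bottom-row=2; cleared 0 line(s) (total 0); column heights now [0 2 4 4 0], max=4
Drop 3: Z rot0 at col 2 lands with bottom-row=4; cleared 0 line(s) (total 0); column heights now [0 2 6 6 5], max=6
Drop 4: S rot1 at col 1 lands with bottom-row=6; cleared 0 line(s) (total 0); column heights now [0 9 8 6 5], max=9
Drop 5: O rot1 at col 3 lands with bottom-row=6; cleared 0 line(s) (total 0); column heights now [0 9 8 8 8], max=9
Test piece L rot0 at col 1 (width 3): heights before test = [0 9 8 8 8]; fits = False

Answer: no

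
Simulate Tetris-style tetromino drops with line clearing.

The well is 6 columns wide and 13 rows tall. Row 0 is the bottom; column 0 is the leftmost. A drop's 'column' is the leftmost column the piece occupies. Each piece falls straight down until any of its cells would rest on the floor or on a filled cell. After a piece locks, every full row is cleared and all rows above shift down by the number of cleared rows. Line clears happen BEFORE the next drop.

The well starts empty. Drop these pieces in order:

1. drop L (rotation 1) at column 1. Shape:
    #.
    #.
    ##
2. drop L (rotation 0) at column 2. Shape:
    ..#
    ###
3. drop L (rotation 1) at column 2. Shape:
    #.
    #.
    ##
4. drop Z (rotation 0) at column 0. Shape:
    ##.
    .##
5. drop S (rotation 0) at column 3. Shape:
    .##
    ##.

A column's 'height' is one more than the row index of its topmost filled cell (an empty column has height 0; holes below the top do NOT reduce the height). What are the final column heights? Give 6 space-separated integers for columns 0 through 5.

Answer: 7 7 6 4 5 5

Derivation:
Drop 1: L rot1 at col 1 lands with bottom-row=0; cleared 0 line(s) (total 0); column heights now [0 3 1 0 0 0], max=3
Drop 2: L rot0 at col 2 lands with bottom-row=1; cleared 0 line(s) (total 0); column heights now [0 3 2 2 3 0], max=3
Drop 3: L rot1 at col 2 lands with bottom-row=2; cleared 0 line(s) (total 0); column heights now [0 3 5 3 3 0], max=5
Drop 4: Z rot0 at col 0 lands with bottom-row=5; cleared 0 line(s) (total 0); column heights now [7 7 6 3 3 0], max=7
Drop 5: S rot0 at col 3 lands with bottom-row=3; cleared 0 line(s) (total 0); column heights now [7 7 6 4 5 5], max=7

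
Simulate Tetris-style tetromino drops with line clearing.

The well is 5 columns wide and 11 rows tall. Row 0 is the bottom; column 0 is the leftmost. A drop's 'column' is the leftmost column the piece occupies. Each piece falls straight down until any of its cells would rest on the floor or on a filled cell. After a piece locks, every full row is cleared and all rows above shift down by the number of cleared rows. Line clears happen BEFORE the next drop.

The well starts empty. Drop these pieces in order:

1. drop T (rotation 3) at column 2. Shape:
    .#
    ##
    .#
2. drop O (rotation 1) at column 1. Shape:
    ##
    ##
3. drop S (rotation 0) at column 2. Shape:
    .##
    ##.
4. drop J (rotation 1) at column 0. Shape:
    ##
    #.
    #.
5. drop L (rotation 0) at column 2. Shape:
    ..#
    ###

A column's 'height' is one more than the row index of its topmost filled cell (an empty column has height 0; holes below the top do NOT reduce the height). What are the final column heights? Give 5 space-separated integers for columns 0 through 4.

Drop 1: T rot3 at col 2 lands with bottom-row=0; cleared 0 line(s) (total 0); column heights now [0 0 2 3 0], max=3
Drop 2: O rot1 at col 1 lands with bottom-row=2; cleared 0 line(s) (total 0); column heights now [0 4 4 3 0], max=4
Drop 3: S rot0 at col 2 lands with bottom-row=4; cleared 0 line(s) (total 0); column heights now [0 4 5 6 6], max=6
Drop 4: J rot1 at col 0 lands with bottom-row=2; cleared 0 line(s) (total 0); column heights now [5 5 5 6 6], max=6
Drop 5: L rot0 at col 2 lands with bottom-row=6; cleared 0 line(s) (total 0); column heights now [5 5 7 7 8], max=8

Answer: 5 5 7 7 8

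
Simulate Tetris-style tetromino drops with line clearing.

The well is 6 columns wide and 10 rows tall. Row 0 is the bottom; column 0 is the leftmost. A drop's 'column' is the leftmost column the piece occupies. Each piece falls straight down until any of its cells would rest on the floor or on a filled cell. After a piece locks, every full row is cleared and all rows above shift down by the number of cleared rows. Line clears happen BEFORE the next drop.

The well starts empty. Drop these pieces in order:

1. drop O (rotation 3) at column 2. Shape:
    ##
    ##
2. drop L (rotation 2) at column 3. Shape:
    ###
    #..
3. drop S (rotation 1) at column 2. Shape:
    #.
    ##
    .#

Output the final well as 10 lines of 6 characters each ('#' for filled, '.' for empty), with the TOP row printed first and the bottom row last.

Answer: ......
......
......
..#...
..##..
...#..
...###
...#..
..##..
..##..

Derivation:
Drop 1: O rot3 at col 2 lands with bottom-row=0; cleared 0 line(s) (total 0); column heights now [0 0 2 2 0 0], max=2
Drop 2: L rot2 at col 3 lands with bottom-row=2; cleared 0 line(s) (total 0); column heights now [0 0 2 4 4 4], max=4
Drop 3: S rot1 at col 2 lands with bottom-row=4; cleared 0 line(s) (total 0); column heights now [0 0 7 6 4 4], max=7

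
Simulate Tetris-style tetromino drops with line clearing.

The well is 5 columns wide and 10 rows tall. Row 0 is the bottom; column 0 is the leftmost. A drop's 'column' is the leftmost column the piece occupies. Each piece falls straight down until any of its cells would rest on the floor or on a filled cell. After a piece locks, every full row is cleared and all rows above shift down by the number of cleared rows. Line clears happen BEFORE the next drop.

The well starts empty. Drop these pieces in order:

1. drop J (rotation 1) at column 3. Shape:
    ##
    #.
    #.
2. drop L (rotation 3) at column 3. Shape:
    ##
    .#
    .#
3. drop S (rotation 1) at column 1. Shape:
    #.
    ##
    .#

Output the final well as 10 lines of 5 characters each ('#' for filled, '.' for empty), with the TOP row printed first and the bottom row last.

Drop 1: J rot1 at col 3 lands with bottom-row=0; cleared 0 line(s) (total 0); column heights now [0 0 0 3 3], max=3
Drop 2: L rot3 at col 3 lands with bottom-row=3; cleared 0 line(s) (total 0); column heights now [0 0 0 6 6], max=6
Drop 3: S rot1 at col 1 lands with bottom-row=0; cleared 0 line(s) (total 0); column heights now [0 3 2 6 6], max=6

Answer: .....
.....
.....
.....
...##
....#
....#
.#.##
.###.
..##.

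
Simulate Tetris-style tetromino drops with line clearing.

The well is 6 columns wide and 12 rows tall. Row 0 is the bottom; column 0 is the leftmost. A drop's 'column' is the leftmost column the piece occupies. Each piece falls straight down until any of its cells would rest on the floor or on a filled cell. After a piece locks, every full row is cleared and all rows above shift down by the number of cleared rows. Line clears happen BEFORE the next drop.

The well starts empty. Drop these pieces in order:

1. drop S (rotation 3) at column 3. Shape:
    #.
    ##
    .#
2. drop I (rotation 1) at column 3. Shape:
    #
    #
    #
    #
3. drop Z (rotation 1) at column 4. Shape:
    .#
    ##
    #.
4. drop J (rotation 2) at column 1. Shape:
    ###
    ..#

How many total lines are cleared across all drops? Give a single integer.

Answer: 0

Derivation:
Drop 1: S rot3 at col 3 lands with bottom-row=0; cleared 0 line(s) (total 0); column heights now [0 0 0 3 2 0], max=3
Drop 2: I rot1 at col 3 lands with bottom-row=3; cleared 0 line(s) (total 0); column heights now [0 0 0 7 2 0], max=7
Drop 3: Z rot1 at col 4 lands with bottom-row=2; cleared 0 line(s) (total 0); column heights now [0 0 0 7 4 5], max=7
Drop 4: J rot2 at col 1 lands with bottom-row=7; cleared 0 line(s) (total 0); column heights now [0 9 9 9 4 5], max=9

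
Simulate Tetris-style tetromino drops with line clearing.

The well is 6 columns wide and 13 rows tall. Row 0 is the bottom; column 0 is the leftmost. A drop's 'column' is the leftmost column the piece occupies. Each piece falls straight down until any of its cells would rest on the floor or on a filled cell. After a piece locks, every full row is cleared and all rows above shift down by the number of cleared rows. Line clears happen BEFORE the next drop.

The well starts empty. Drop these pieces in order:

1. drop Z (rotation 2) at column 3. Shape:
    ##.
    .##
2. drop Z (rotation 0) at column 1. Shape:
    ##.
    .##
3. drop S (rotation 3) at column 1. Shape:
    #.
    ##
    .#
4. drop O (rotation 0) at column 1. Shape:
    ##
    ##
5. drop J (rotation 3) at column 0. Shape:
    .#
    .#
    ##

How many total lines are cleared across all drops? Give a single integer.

Drop 1: Z rot2 at col 3 lands with bottom-row=0; cleared 0 line(s) (total 0); column heights now [0 0 0 2 2 1], max=2
Drop 2: Z rot0 at col 1 lands with bottom-row=2; cleared 0 line(s) (total 0); column heights now [0 4 4 3 2 1], max=4
Drop 3: S rot3 at col 1 lands with bottom-row=4; cleared 0 line(s) (total 0); column heights now [0 7 6 3 2 1], max=7
Drop 4: O rot0 at col 1 lands with bottom-row=7; cleared 0 line(s) (total 0); column heights now [0 9 9 3 2 1], max=9
Drop 5: J rot3 at col 0 lands with bottom-row=9; cleared 0 line(s) (total 0); column heights now [10 12 9 3 2 1], max=12

Answer: 0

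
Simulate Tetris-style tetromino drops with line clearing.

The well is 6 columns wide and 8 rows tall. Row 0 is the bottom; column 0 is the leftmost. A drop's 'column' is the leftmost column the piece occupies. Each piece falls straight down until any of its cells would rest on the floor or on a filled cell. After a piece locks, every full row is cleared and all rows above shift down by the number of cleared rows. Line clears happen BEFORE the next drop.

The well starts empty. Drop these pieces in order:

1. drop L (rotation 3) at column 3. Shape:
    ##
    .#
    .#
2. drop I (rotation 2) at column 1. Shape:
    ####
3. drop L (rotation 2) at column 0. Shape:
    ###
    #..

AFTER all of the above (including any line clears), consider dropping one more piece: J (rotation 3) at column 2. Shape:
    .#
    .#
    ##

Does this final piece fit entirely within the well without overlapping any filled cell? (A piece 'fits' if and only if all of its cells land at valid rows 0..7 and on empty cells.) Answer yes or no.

Drop 1: L rot3 at col 3 lands with bottom-row=0; cleared 0 line(s) (total 0); column heights now [0 0 0 3 3 0], max=3
Drop 2: I rot2 at col 1 lands with bottom-row=3; cleared 0 line(s) (total 0); column heights now [0 4 4 4 4 0], max=4
Drop 3: L rot2 at col 0 lands with bottom-row=3; cleared 0 line(s) (total 0); column heights now [5 5 5 4 4 0], max=5
Test piece J rot3 at col 2 (width 2): heights before test = [5 5 5 4 4 0]; fits = True

Answer: yes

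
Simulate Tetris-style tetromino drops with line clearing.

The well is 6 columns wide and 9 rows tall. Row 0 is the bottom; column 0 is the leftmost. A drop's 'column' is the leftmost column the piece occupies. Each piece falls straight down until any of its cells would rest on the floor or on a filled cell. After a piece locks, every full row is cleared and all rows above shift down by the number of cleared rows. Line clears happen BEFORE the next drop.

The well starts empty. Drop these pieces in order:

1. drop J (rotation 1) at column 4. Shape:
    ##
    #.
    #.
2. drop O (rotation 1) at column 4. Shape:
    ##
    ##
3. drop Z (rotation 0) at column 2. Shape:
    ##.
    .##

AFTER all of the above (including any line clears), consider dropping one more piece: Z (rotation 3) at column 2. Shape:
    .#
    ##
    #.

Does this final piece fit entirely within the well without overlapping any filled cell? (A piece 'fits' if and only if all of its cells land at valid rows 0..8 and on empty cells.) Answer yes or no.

Drop 1: J rot1 at col 4 lands with bottom-row=0; cleared 0 line(s) (total 0); column heights now [0 0 0 0 3 3], max=3
Drop 2: O rot1 at col 4 lands with bottom-row=3; cleared 0 line(s) (total 0); column heights now [0 0 0 0 5 5], max=5
Drop 3: Z rot0 at col 2 lands with bottom-row=5; cleared 0 line(s) (total 0); column heights now [0 0 7 7 6 5], max=7
Test piece Z rot3 at col 2 (width 2): heights before test = [0 0 7 7 6 5]; fits = False

Answer: no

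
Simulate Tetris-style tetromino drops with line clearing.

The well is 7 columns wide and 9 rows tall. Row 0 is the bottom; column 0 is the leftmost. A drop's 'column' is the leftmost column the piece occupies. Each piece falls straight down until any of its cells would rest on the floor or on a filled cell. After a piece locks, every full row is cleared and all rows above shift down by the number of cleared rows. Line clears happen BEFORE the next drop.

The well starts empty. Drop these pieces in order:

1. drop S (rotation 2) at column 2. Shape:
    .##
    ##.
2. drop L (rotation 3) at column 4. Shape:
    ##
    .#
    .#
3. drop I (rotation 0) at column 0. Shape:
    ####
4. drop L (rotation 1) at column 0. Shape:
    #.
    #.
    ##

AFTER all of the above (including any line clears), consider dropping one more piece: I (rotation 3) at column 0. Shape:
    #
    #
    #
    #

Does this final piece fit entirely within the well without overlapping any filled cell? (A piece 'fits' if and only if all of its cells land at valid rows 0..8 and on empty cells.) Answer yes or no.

Answer: no

Derivation:
Drop 1: S rot2 at col 2 lands with bottom-row=0; cleared 0 line(s) (total 0); column heights now [0 0 1 2 2 0 0], max=2
Drop 2: L rot3 at col 4 lands with bottom-row=0; cleared 0 line(s) (total 0); column heights now [0 0 1 2 3 3 0], max=3
Drop 3: I rot0 at col 0 lands with bottom-row=2; cleared 0 line(s) (total 0); column heights now [3 3 3 3 3 3 0], max=3
Drop 4: L rot1 at col 0 lands with bottom-row=3; cleared 0 line(s) (total 0); column heights now [6 4 3 3 3 3 0], max=6
Test piece I rot3 at col 0 (width 1): heights before test = [6 4 3 3 3 3 0]; fits = False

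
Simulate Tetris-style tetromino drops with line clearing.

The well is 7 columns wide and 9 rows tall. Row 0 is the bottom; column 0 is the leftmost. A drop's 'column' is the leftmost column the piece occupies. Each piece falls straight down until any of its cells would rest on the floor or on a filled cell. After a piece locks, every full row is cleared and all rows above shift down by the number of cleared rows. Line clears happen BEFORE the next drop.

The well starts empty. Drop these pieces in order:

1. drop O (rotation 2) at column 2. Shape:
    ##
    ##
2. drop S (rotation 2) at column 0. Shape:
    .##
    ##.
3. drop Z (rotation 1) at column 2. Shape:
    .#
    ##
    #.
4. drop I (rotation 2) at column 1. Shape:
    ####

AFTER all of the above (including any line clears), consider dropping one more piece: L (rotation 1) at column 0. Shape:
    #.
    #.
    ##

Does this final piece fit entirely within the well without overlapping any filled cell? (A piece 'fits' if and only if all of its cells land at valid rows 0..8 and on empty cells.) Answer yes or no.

Answer: no

Derivation:
Drop 1: O rot2 at col 2 lands with bottom-row=0; cleared 0 line(s) (total 0); column heights now [0 0 2 2 0 0 0], max=2
Drop 2: S rot2 at col 0 lands with bottom-row=1; cleared 0 line(s) (total 0); column heights now [2 3 3 2 0 0 0], max=3
Drop 3: Z rot1 at col 2 lands with bottom-row=3; cleared 0 line(s) (total 0); column heights now [2 3 5 6 0 0 0], max=6
Drop 4: I rot2 at col 1 lands with bottom-row=6; cleared 0 line(s) (total 0); column heights now [2 7 7 7 7 0 0], max=7
Test piece L rot1 at col 0 (width 2): heights before test = [2 7 7 7 7 0 0]; fits = False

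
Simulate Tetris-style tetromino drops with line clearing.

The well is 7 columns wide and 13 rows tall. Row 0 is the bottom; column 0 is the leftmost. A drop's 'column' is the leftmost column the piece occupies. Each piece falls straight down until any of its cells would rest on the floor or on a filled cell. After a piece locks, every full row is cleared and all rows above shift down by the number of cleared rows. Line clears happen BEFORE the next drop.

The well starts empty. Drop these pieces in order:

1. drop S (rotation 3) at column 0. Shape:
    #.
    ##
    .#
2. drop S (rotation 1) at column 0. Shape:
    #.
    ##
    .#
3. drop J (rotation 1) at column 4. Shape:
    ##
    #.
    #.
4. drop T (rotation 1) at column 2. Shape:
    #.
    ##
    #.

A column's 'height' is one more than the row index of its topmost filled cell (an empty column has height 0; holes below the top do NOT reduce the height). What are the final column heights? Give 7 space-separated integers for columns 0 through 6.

Answer: 5 4 3 2 3 3 0

Derivation:
Drop 1: S rot3 at col 0 lands with bottom-row=0; cleared 0 line(s) (total 0); column heights now [3 2 0 0 0 0 0], max=3
Drop 2: S rot1 at col 0 lands with bottom-row=2; cleared 0 line(s) (total 0); column heights now [5 4 0 0 0 0 0], max=5
Drop 3: J rot1 at col 4 lands with bottom-row=0; cleared 0 line(s) (total 0); column heights now [5 4 0 0 3 3 0], max=5
Drop 4: T rot1 at col 2 lands with bottom-row=0; cleared 0 line(s) (total 0); column heights now [5 4 3 2 3 3 0], max=5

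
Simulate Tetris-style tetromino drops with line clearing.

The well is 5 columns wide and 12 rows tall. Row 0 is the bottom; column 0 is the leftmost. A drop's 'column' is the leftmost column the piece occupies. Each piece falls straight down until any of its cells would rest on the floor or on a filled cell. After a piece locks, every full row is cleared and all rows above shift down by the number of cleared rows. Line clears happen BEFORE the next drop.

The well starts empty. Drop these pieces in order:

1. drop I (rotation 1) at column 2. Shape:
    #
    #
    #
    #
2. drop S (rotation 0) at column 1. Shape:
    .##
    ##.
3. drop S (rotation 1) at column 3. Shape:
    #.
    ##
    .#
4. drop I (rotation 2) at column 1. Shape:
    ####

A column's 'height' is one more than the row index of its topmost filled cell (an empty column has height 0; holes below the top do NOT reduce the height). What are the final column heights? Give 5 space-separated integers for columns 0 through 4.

Drop 1: I rot1 at col 2 lands with bottom-row=0; cleared 0 line(s) (total 0); column heights now [0 0 4 0 0], max=4
Drop 2: S rot0 at col 1 lands with bottom-row=4; cleared 0 line(s) (total 0); column heights now [0 5 6 6 0], max=6
Drop 3: S rot1 at col 3 lands with bottom-row=5; cleared 0 line(s) (total 0); column heights now [0 5 6 8 7], max=8
Drop 4: I rot2 at col 1 lands with bottom-row=8; cleared 0 line(s) (total 0); column heights now [0 9 9 9 9], max=9

Answer: 0 9 9 9 9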